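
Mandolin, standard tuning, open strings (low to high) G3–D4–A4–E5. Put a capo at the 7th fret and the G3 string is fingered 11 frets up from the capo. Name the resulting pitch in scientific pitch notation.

The capo raises the open G3 by 7 semitones to D4; fretting 11 more gives G3 + 7 + 11 = G3 + 18 semitones = C♯5.

C♯5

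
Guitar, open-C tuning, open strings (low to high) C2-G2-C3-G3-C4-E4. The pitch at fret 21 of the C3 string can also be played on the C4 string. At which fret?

9

Fret 21 on C3 is MIDI 48 + 21 = 69 (A4). On the C4 string (open MIDI 60), that pitch is 69 − 60 = fret 9.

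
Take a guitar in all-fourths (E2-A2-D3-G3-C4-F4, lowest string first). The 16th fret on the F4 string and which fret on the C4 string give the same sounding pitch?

F4 at fret 16 is F4 + 16 semitones = A5.
The open C4 string is 5 semitones below the open F4, so the same pitch on the C4 string lies at fret 16 + 5 = 21.

21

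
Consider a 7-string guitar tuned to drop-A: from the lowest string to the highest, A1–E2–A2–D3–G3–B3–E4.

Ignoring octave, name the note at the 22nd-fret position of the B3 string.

A

The open B3 string plus 22 semitones: B–C–C#–D–…–G–G#–A.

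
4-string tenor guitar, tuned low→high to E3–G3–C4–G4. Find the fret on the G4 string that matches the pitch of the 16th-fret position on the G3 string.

G3 at fret 16 is G3 + 16 semitones = B4.
The open G4 string is 12 semitones above the open G3, so the same pitch on the G4 string lies at fret 16 − 12 = 4.

4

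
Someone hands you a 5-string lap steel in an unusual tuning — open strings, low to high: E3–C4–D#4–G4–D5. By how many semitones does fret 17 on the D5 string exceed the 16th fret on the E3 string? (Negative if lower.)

23 semitones

D5 at fret 17 → G6 (MIDI 91); E3 at fret 16 → G#4 (MIDI 68).
91 − 68 = 23, so the two pitches are 23 semitones apart.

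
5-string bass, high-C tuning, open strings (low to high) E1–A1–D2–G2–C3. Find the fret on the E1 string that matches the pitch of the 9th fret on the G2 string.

24

Fret 9 on G2 is MIDI 43 + 9 = 52 (E3). On the E1 string (open MIDI 28), that pitch is 52 − 28 = fret 24.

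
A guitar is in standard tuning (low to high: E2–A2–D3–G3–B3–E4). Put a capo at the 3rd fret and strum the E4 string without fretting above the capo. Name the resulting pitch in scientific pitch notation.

G4

The capo raises the open E4 by 3 semitones to G4; fretting 0 more gives E4 + 3 + 0 = E4 + 3 semitones = G4.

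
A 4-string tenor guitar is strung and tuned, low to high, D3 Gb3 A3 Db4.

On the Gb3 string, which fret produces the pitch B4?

B4 is 17 semitones above the open Gb3 (Gb–G–Ab–A–…–A–Bb–B), so it sits at fret 17.

17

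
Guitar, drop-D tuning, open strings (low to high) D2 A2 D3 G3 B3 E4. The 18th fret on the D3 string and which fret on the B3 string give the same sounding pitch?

9

Fret 18 on D3 is MIDI 50 + 18 = 68 (G#4). On the B3 string (open MIDI 59), that pitch is 68 − 59 = fret 9.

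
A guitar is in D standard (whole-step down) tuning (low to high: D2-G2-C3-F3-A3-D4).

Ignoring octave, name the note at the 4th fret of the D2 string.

F#

Each fret is one semitone, so D2 + 4 = F#.
(Equivalently spelled Gb.)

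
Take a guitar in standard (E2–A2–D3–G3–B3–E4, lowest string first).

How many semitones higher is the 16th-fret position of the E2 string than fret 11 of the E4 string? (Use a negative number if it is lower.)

-19 semitones

E2 at fret 16 → G♯3 (MIDI 56); E4 at fret 11 → D♯5 (MIDI 75).
56 − 75 = -19, so the two pitches are 19 semitones apart.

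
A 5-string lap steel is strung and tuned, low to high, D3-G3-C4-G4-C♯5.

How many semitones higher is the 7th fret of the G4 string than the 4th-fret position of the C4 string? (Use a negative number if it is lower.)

G4 at fret 7 → D5 (MIDI 74); C4 at fret 4 → E4 (MIDI 64).
74 − 64 = 10, so the two pitches are 10 semitones apart.

10 semitones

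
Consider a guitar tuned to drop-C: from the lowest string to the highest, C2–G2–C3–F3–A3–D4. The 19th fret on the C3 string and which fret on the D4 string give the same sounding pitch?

5

C3 at fret 19 is C3 + 19 semitones = G4.
The open D4 string is 14 semitones above the open C3, so the same pitch on the D4 string lies at fret 19 − 14 = 5.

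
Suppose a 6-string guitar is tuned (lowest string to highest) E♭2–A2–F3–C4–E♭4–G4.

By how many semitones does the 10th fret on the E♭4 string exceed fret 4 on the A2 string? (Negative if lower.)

24 semitones

E♭4 at fret 10 → D♭5 (MIDI 73); A2 at fret 4 → D♭3 (MIDI 49).
73 − 49 = 24, so the two pitches are 24 semitones apart.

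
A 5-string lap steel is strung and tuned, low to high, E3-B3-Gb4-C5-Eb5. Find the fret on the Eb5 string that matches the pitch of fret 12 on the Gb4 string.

3

Gb4 at fret 12 is Gb4 + 12 semitones = Gb5.
The open Eb5 string is 9 semitones above the open Gb4, so the same pitch on the Eb5 string lies at fret 12 − 9 = 3.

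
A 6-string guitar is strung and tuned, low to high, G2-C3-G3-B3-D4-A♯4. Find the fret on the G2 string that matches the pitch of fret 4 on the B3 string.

Fret 4 on B3 is MIDI 59 + 4 = 63 (D♯4). On the G2 string (open MIDI 43), that pitch is 63 − 43 = fret 20.

20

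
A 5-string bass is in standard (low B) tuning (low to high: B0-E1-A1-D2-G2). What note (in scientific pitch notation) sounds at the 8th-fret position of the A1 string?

F2

Each fret is one semitone, so A1 + 8 = F2.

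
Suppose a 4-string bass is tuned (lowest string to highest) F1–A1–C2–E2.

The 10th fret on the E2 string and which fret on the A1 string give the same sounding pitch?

17

Fret 10 on E2 is MIDI 40 + 10 = 50 (D3). On the A1 string (open MIDI 33), that pitch is 50 − 33 = fret 17.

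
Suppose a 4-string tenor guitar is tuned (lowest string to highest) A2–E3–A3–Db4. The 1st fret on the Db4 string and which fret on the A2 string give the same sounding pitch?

Db4 at fret 1 is Db4 + 1 semitone = D4.
The open A2 string is 16 semitones below the open Db4, so the same pitch on the A2 string lies at fret 1 + 16 = 17.

17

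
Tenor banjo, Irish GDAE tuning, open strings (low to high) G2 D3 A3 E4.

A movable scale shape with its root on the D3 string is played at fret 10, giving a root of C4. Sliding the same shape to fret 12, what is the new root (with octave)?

D4

Moving from fret 10 to fret 12 shifts the root by 2 semitones.
C4 up 2 semitones is D4.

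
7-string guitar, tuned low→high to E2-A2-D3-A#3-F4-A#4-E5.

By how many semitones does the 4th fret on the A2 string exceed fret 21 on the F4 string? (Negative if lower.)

-37 semitones

A2 at fret 4 → C#3 (MIDI 49); F4 at fret 21 → D6 (MIDI 86).
49 − 86 = -37, so the two pitches are 37 semitones apart.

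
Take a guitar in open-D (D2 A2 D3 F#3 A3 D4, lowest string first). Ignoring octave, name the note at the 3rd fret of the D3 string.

F

The open D3 string plus 3 semitones: D–D#–E–F.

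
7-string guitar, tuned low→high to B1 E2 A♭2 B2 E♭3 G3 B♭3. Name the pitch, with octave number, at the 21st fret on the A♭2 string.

F4

A♭2 is MIDI 44. Adding 21 gives 65, which is F4.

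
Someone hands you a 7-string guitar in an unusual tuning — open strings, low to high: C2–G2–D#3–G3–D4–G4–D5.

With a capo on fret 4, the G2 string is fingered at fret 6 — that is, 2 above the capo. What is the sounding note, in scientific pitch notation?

The capo raises the open G2 by 4 semitones to B2; fretting 2 more gives G2 + 4 + 2 = G2 + 6 semitones = C#3.
(Also written Db.)

C#3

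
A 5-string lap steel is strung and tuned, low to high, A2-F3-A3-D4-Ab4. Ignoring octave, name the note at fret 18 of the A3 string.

Eb

Each fret is one semitone, so A3 + 18 = Eb.
(Equivalently spelled D#.)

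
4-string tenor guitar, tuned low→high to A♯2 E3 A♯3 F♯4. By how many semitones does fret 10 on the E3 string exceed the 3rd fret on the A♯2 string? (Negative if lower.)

E3 at fret 10 → D4 (MIDI 62); A♯2 at fret 3 → C♯3 (MIDI 49).
62 − 49 = 13, so the two pitches are 13 semitones apart.

13 semitones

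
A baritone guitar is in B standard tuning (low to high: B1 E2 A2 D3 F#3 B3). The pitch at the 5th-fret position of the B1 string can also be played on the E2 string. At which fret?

Fret 5 on B1 is MIDI 35 + 5 = 40 (E2). On the E2 string (open MIDI 40), that pitch is 40 − 40 = fret 0.

0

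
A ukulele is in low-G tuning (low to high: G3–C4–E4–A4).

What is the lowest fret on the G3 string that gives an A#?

3

From G3, count semitones up the chromatic scale until reaching A#: G–G#–A–A# — 3 steps.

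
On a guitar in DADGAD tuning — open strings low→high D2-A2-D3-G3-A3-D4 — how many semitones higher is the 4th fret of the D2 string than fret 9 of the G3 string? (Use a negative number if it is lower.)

D2 at fret 4 → F#2 (MIDI 42); G3 at fret 9 → E4 (MIDI 64).
42 − 64 = -22, so the two pitches are 22 semitones apart.

-22 semitones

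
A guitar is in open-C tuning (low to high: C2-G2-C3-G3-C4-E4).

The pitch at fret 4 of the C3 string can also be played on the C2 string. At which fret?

16

Fret 4 on C3 is MIDI 48 + 4 = 52 (E3). On the C2 string (open MIDI 36), that pitch is 52 − 36 = fret 16.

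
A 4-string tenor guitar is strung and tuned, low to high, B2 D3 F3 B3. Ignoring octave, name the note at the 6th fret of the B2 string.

The open B2 string plus 6 semitones: B–C–Db–D–Eb–E–F.

F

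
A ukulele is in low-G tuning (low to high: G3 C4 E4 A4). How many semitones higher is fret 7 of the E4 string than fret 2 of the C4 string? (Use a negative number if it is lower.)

9 semitones

E4 at fret 7 → B4 (MIDI 71); C4 at fret 2 → D4 (MIDI 62).
71 − 62 = 9, so the two pitches are 9 semitones apart.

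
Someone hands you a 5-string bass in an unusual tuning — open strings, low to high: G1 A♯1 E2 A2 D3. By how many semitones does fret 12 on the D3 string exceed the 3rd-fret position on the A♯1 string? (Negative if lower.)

25 semitones

D3 at fret 12 → D4 (MIDI 62); A♯1 at fret 3 → C♯2 (MIDI 37).
62 − 37 = 25, so the two pitches are 25 semitones apart.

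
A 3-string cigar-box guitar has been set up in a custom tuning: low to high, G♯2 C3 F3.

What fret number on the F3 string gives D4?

D4 is 9 semitones above the open F3 (F–F#–G–G#–A–A#–B–C–C#–D), so it sits at fret 9.

9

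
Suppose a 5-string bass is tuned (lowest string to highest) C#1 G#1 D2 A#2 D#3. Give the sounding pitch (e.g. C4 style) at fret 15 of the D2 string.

D2 is MIDI 38. Adding 15 gives 53, which is F3.

F3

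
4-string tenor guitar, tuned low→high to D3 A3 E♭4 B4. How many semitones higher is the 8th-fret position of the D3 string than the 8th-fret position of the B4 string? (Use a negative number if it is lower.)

-21 semitones

D3 at fret 8 → B♭3 (MIDI 58); B4 at fret 8 → G5 (MIDI 79).
58 − 79 = -21, so the two pitches are 21 semitones apart.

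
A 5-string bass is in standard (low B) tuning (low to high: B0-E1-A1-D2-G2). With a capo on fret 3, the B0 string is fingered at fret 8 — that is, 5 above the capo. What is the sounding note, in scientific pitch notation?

G1

The capo raises the open B0 by 3 semitones to D1; fretting 5 more gives B0 + 3 + 5 = B0 + 8 semitones = G1.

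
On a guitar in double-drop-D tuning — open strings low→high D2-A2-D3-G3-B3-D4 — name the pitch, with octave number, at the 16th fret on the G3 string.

B4

G3 is MIDI 55. Adding 16 gives 71, which is B4.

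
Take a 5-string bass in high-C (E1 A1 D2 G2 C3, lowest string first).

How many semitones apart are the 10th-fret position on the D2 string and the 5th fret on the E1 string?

D2 at fret 10 → C3 (MIDI 48); E1 at fret 5 → A1 (MIDI 33).
48 − 33 = 15, so the two pitches are 15 semitones apart, with C3 the higher.

15 semitones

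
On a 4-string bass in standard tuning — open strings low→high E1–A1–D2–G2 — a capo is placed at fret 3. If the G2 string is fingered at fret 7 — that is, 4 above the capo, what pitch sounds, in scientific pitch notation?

D3

The capo raises the open G2 by 3 semitones to A#2; fretting 4 more gives G2 + 3 + 4 = G2 + 7 semitones = D3.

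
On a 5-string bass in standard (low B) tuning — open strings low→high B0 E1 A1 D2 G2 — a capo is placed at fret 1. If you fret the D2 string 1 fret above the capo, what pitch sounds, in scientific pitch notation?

The capo raises the open D2 by 1 semitone to D#2; fretting 1 more gives D2 + 1 + 1 = D2 + 2 semitones = E2.

E2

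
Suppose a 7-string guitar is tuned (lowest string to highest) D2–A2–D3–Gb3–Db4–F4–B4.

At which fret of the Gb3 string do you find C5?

18

C5 is 18 semitones above the open Gb3 (Gb–G–Ab–A–…–Bb–B–C), so it sits at fret 18.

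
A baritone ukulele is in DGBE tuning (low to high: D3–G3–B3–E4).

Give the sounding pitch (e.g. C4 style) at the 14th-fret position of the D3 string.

E4

Each fret is one semitone, so D3 + 14 = E4.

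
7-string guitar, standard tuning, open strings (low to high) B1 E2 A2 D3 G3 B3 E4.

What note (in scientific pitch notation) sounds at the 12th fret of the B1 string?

B2

B1 is MIDI 35. Adding 12 gives 47, which is B2.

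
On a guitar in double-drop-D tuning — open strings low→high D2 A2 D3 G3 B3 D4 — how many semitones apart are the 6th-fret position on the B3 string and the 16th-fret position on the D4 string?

13 semitones

B3 at fret 6 → F4 (MIDI 65); D4 at fret 16 → F♯5 (MIDI 78).
65 − 78 = -13, so the two pitches are 13 semitones apart, with F♯5 the higher.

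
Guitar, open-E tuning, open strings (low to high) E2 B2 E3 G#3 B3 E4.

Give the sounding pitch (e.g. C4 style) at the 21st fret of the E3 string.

C#5

E3 is MIDI 52. Adding 21 gives 73, which is C#5.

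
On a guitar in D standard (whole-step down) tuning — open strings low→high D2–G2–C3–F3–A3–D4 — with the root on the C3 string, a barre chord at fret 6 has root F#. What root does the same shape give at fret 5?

Moving from fret 6 to fret 5 shifts the root by -1 semitone.
F# down 1 semitone is F.

F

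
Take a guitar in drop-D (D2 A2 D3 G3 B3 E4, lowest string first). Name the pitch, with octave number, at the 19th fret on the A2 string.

Each fret is one semitone, so A2 + 19 = E4.

E4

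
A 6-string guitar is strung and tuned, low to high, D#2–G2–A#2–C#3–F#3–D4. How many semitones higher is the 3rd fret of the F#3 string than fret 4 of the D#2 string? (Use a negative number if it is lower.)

14 semitones

F#3 at fret 3 → A3 (MIDI 57); D#2 at fret 4 → G2 (MIDI 43).
57 − 43 = 14, so the two pitches are 14 semitones apart.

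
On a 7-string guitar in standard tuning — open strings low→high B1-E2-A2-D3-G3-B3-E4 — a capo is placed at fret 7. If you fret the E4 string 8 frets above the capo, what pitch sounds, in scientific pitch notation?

G5

The capo raises the open E4 by 7 semitones to B4; fretting 8 more gives E4 + 7 + 8 = E4 + 15 semitones = G5.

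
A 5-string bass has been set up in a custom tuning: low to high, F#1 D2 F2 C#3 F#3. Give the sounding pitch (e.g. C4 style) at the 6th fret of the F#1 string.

C2

The open F#1 string plus 6 semitones: F#–G–G#–A–A#–B–C.
The walk passes from B into C once, so the octave number goes from 1 to 2.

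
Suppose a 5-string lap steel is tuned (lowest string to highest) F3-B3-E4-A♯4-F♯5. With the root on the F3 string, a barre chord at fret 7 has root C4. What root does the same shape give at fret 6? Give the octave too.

Moving from fret 7 to fret 6 shifts the root by -1 semitone.
C4 down 1 semitone is B3.

B3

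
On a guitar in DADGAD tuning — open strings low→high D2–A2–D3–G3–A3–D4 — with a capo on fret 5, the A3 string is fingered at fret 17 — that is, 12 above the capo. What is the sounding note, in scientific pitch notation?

The capo raises the open A3 by 5 semitones to D4; fretting 12 more gives A3 + 5 + 12 = A3 + 17 semitones = D5.

D5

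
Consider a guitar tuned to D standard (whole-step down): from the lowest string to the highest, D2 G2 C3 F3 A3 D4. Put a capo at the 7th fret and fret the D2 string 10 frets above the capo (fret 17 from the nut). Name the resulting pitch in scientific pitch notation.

G3

The capo raises the open D2 by 7 semitones to A2; fretting 10 more gives D2 + 7 + 10 = D2 + 17 semitones = G3.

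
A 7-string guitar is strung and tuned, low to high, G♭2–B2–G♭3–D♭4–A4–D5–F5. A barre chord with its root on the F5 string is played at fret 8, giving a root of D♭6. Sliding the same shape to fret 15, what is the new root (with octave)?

Moving from fret 8 to fret 15 shifts the root by 7 semitones.
D♭6 up 7 semitones is A♭6.

A♭6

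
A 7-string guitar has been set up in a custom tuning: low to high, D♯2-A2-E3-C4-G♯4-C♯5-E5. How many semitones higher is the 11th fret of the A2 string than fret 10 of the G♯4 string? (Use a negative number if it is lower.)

A2 at fret 11 → G♯3 (MIDI 56); G♯4 at fret 10 → F♯5 (MIDI 78).
56 − 78 = -22, so the two pitches are 22 semitones apart.

-22 semitones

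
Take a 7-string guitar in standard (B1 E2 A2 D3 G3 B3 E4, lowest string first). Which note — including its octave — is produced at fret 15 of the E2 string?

G3

The open E2 string plus 15 semitones: E–F–F#–G–…–F–F#–G.
The walk passes from B into C once, so the octave number goes from 2 to 3.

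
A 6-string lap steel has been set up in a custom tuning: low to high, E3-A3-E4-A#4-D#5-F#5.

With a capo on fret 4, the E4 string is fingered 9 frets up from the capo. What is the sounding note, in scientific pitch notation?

The capo raises the open E4 by 4 semitones to G#4; fretting 9 more gives E4 + 4 + 9 = E4 + 13 semitones = F5.

F5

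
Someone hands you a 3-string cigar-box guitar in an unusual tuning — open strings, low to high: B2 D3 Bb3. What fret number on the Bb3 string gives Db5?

Db5 is 15 semitones above the open Bb3 (Bb–B–C–Db–…–B–C–Db), so it sits at fret 15.

15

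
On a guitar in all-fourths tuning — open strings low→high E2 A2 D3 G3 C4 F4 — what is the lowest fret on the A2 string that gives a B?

From A2, count semitones up the chromatic scale until reaching B: A–A#–B — 2 steps.

2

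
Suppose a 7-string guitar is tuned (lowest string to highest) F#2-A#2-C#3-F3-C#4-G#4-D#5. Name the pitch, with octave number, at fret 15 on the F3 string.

G#4

F3 is MIDI 53. Adding 15 gives 68, which is G#4.
(Equivalently spelled Ab4.)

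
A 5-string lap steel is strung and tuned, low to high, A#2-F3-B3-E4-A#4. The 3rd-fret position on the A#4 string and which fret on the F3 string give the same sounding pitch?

Fret 3 on A#4 is MIDI 70 + 3 = 73 (C#5). On the F3 string (open MIDI 53), that pitch is 73 − 53 = fret 20.

20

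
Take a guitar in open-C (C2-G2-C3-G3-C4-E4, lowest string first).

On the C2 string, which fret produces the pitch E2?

E2 is 4 semitones above the open C2 (C–C#–D–D#–E), so it sits at fret 4.

4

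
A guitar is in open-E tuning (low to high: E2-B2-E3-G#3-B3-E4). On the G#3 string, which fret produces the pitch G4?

11

G4 is 11 semitones above the open G#3 (G#–A–A#–B–…–F–F#–G), so it sits at fret 11.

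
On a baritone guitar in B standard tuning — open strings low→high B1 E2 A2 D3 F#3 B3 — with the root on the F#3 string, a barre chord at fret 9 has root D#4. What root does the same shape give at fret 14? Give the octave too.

G#4

Moving from fret 9 to fret 14 shifts the root by 5 semitones.
D#4 up 5 semitones is G#4.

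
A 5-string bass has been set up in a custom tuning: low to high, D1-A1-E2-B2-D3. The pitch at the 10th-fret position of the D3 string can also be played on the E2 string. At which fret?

D3 at fret 10 is D3 + 10 semitones = C4.
The open E2 string is 10 semitones below the open D3, so the same pitch on the E2 string lies at fret 10 + 10 = 20.

20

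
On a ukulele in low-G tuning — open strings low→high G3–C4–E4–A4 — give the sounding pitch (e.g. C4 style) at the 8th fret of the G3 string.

D#4

Each fret is one semitone, so G3 + 8 = D#4.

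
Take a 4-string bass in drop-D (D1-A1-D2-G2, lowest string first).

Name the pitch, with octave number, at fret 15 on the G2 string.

A#3

G2 is MIDI 43. Adding 15 gives 58, which is A#3.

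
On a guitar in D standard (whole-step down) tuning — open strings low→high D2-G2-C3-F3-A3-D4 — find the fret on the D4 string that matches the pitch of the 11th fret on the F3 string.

2

F3 at fret 11 is F3 + 11 semitones = E4.
The open D4 string is 9 semitones above the open F3, so the same pitch on the D4 string lies at fret 11 − 9 = 2.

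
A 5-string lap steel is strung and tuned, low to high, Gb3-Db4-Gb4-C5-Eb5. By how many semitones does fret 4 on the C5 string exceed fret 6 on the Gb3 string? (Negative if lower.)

C5 at fret 4 → E5 (MIDI 76); Gb3 at fret 6 → C4 (MIDI 60).
76 − 60 = 16, so the two pitches are 16 semitones apart.

16 semitones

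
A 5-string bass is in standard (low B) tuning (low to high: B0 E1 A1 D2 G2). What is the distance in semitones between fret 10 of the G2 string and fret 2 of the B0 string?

28 semitones

G2 at fret 10 → F3 (MIDI 53); B0 at fret 2 → C#1 (MIDI 25).
53 − 25 = 28, so the two pitches are 28 semitones apart, with F3 the higher.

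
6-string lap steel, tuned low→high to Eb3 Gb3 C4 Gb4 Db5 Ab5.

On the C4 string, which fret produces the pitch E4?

4

E4 is 4 semitones above the open C4 (C–Db–D–Eb–E), so it sits at fret 4.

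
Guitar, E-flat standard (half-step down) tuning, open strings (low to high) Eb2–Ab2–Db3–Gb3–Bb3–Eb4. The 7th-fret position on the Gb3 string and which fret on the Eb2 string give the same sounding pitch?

22

Fret 7 on Gb3 is MIDI 54 + 7 = 61 (Db4). On the Eb2 string (open MIDI 39), that pitch is 61 − 39 = fret 22.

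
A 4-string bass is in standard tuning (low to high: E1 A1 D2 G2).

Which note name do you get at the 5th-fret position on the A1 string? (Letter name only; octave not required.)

D

A1 is MIDI 33. Adding 5 gives 38; 38 mod 12 = 2, i.e. D.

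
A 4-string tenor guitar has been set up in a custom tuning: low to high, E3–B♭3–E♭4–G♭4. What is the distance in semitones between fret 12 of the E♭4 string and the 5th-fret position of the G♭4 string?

4 semitones

E♭4 at fret 12 → E♭5 (MIDI 75); G♭4 at fret 5 → B4 (MIDI 71).
75 − 71 = 4, so the two pitches are 4 semitones apart, with E♭5 the higher.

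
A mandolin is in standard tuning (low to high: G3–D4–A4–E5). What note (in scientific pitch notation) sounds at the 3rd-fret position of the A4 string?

C5

The open A4 string plus 3 semitones: A–A#–B–C.
The walk passes from B into C once, so the octave number goes from 4 to 5.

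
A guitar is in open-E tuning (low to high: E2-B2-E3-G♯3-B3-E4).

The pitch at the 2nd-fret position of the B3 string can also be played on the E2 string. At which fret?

21

Fret 2 on B3 is MIDI 59 + 2 = 61 (C♯4). On the E2 string (open MIDI 40), that pitch is 61 − 40 = fret 21.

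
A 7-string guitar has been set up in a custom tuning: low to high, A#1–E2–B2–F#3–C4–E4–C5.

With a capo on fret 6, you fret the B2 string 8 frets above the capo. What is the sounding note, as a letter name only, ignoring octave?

C#

The capo raises the open B2 by 6 semitones to F3; fretting 8 more gives B2 + 6 + 8 = B2 + 14 semitones, landing on C#.
(Also written Db.)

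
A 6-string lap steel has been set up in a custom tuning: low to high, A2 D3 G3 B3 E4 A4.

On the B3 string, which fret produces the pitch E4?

5

E4 is 5 semitones above the open B3 (B–C–Db–D–Eb–E), so it sits at fret 5.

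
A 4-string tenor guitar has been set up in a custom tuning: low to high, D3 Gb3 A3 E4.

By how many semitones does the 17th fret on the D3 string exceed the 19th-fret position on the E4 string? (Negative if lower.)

D3 at fret 17 → G4 (MIDI 67); E4 at fret 19 → B5 (MIDI 83).
67 − 83 = -16, so the two pitches are 16 semitones apart.

-16 semitones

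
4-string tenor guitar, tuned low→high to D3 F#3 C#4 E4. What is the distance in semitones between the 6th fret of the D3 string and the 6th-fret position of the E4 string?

D3 at fret 6 → G#3 (MIDI 56); E4 at fret 6 → A#4 (MIDI 70).
56 − 70 = -14, so the two pitches are 14 semitones apart, with A#4 the higher.

14 semitones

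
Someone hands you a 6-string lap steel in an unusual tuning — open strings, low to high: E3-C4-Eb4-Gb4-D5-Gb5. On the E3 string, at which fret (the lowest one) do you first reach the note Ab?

From E3, count semitones up the chromatic scale until reaching Ab: E–F–Gb–G–Ab — 4 steps.

4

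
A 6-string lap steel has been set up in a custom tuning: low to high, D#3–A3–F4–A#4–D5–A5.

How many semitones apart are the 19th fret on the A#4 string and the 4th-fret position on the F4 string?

20 semitones

A#4 at fret 19 → F6 (MIDI 89); F4 at fret 4 → A4 (MIDI 69).
89 − 69 = 20, so the two pitches are 20 semitones apart, with F6 the higher.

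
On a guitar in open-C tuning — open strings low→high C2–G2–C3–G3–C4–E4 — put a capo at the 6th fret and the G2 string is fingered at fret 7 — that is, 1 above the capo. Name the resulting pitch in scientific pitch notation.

The capo raises the open G2 by 6 semitones to C♯3; fretting 1 more gives G2 + 6 + 1 = G2 + 7 semitones = D3.

D3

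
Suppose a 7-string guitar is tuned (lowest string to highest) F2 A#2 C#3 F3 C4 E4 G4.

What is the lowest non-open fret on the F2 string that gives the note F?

12

From F2, count semitones up the chromatic scale until reaching F: F–F#–G–G#–…–D#–E–F — 12 steps.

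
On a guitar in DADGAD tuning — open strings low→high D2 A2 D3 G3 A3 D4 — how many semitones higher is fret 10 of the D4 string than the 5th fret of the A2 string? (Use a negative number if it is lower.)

22 semitones

D4 at fret 10 → C5 (MIDI 72); A2 at fret 5 → D3 (MIDI 50).
72 − 50 = 22, so the two pitches are 22 semitones apart.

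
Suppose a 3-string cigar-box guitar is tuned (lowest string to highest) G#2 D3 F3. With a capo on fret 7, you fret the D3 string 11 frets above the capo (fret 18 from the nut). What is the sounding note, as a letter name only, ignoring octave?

The capo raises the open D3 by 7 semitones to A3; fretting 11 more gives D3 + 7 + 11 = D3 + 18 semitones, landing on G#.
(Also written Ab.)

G#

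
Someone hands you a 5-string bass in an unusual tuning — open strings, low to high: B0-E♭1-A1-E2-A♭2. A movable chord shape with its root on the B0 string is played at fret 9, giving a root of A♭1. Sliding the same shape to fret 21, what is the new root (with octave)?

Moving from fret 9 to fret 21 shifts the root by 12 semitones.
A♭1 up 12 semitones is A♭2.

A♭2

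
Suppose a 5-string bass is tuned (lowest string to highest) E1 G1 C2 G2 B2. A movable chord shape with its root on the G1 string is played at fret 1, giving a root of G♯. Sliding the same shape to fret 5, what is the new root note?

C

Moving from fret 1 to fret 5 shifts the root by 4 semitones.
G♯ up 4 semitones is C.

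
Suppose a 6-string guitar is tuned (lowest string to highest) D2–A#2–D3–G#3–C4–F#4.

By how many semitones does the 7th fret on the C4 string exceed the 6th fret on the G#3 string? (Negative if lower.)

5 semitones

C4 at fret 7 → G4 (MIDI 67); G#3 at fret 6 → D4 (MIDI 62).
67 − 62 = 5, so the two pitches are 5 semitones apart.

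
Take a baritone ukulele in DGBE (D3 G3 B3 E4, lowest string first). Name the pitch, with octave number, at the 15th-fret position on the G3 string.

A♯4

G3 is MIDI 55. Adding 15 gives 70, which is A♯4.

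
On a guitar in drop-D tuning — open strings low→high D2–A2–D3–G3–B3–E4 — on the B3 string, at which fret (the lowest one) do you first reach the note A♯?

From B3, count semitones up the chromatic scale until reaching A♯: B–C–C#–D–…–G#–A–A# — 11 steps.

11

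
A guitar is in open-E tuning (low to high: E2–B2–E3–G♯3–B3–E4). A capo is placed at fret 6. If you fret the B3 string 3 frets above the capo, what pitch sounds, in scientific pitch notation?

G♯4

The capo raises the open B3 by 6 semitones to F4; fretting 3 more gives B3 + 6 + 3 = B3 + 9 semitones = G♯4.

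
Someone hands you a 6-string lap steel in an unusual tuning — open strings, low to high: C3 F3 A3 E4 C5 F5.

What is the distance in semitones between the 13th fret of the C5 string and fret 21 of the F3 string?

C5 at fret 13 → D♭6 (MIDI 85); F3 at fret 21 → D5 (MIDI 74).
85 − 74 = 11, so the two pitches are 11 semitones apart, with D♭6 the higher.

11 semitones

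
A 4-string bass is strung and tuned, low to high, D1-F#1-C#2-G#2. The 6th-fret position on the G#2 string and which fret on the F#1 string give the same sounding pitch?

G#2 at fret 6 is G#2 + 6 semitones = D3.
The open F#1 string is 14 semitones below the open G#2, so the same pitch on the F#1 string lies at fret 6 + 14 = 20.

20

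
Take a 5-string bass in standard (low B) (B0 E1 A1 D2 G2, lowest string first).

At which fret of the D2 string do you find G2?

G2 is 5 semitones above the open D2 (D–D#–E–F–F#–G), so it sits at fret 5.

5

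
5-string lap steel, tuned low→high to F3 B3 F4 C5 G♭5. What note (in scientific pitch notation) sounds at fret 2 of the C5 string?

D5

C5 is MIDI 72. Adding 2 gives 74, which is D5.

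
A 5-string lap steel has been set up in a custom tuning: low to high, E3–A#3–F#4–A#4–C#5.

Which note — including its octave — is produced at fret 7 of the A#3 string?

F4

The open A#3 string plus 7 semitones: A#–B–C–C#–D–D#–E–F.
The walk passes from B into C once, so the octave number goes from 3 to 4.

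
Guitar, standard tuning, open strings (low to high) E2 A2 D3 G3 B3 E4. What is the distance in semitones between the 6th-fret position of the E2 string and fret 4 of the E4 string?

E2 at fret 6 → A♯2 (MIDI 46); E4 at fret 4 → G♯4 (MIDI 68).
46 − 68 = -22, so the two pitches are 22 semitones apart, with G♯4 the higher.

22 semitones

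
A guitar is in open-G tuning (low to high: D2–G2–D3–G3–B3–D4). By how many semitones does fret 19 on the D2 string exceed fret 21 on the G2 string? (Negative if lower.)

-7 semitones

D2 at fret 19 → A3 (MIDI 57); G2 at fret 21 → E4 (MIDI 64).
57 − 64 = -7, so the two pitches are 7 semitones apart.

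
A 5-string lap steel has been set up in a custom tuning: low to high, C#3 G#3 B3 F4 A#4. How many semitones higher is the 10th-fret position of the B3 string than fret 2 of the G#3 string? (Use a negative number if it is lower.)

B3 at fret 10 → A4 (MIDI 69); G#3 at fret 2 → A#3 (MIDI 58).
69 − 58 = 11, so the two pitches are 11 semitones apart.

11 semitones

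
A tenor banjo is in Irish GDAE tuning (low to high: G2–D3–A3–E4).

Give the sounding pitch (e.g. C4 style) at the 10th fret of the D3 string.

Each fret is one semitone, so D3 + 10 = C4.

C4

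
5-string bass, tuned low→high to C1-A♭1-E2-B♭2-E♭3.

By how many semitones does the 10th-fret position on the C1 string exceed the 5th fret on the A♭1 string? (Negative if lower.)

-3 semitones

C1 at fret 10 → B♭1 (MIDI 34); A♭1 at fret 5 → D♭2 (MIDI 37).
34 − 37 = -3, so the two pitches are 3 semitones apart.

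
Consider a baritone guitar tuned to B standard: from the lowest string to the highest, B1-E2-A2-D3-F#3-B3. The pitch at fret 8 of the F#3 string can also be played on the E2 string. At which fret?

22

Fret 8 on F#3 is MIDI 54 + 8 = 62 (D4). On the E2 string (open MIDI 40), that pitch is 62 − 40 = fret 22.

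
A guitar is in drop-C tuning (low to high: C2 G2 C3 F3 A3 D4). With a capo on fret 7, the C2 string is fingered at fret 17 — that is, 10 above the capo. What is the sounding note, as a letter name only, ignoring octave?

The capo raises the open C2 by 7 semitones to G2; fretting 10 more gives C2 + 7 + 10 = C2 + 17 semitones, landing on F.

F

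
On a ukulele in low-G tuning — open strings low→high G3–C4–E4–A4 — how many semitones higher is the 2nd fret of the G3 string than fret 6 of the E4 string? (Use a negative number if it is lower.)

-13 semitones

G3 at fret 2 → A3 (MIDI 57); E4 at fret 6 → A♯4 (MIDI 70).
57 − 70 = -13, so the two pitches are 13 semitones apart.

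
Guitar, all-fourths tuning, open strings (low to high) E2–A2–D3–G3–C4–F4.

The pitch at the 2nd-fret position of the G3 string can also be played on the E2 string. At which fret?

G3 at fret 2 is G3 + 2 semitones = A3.
The open E2 string is 15 semitones below the open G3, so the same pitch on the E2 string lies at fret 2 + 15 = 17.

17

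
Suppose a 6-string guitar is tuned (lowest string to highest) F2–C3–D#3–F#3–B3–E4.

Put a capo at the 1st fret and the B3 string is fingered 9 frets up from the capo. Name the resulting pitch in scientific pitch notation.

A4

The capo raises the open B3 by 1 semitone to C4; fretting 9 more gives B3 + 1 + 9 = B3 + 10 semitones = A4.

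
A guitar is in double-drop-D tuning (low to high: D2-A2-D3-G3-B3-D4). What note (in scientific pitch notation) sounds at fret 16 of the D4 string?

The open D4 string plus 16 semitones: D–D#–E–F–…–E–F–F#.
The walk passes from B into C once, so the octave number goes from 4 to 5.

F#5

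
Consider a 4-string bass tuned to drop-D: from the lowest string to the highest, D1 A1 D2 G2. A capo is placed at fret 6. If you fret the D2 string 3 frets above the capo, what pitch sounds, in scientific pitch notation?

B2

The capo raises the open D2 by 6 semitones to G♯2; fretting 3 more gives D2 + 6 + 3 = D2 + 9 semitones = B2.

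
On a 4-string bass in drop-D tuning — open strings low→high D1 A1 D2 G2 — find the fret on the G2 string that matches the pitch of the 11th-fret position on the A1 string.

Fret 11 on A1 is MIDI 33 + 11 = 44 (G#2). On the G2 string (open MIDI 43), that pitch is 44 − 43 = fret 1.

1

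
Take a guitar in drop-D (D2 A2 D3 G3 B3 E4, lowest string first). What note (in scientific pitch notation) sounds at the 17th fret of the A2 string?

Each fret is one semitone, so A2 + 17 = D4.

D4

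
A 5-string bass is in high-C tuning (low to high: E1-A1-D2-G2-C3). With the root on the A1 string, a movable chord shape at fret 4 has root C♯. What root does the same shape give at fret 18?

Moving from fret 4 to fret 18 shifts the root by 14 semitones.
C♯ up 14 semitones is D♯.

D♯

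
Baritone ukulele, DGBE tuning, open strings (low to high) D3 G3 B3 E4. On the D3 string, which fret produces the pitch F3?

F3 is 3 semitones above the open D3 (D–D#–E–F), so it sits at fret 3.

3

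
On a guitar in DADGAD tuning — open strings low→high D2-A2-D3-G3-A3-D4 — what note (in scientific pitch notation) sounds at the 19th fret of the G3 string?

Each fret is one semitone, so G3 + 19 = D5.

D5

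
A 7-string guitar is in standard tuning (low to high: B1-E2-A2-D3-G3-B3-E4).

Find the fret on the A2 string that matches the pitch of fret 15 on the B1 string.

5

Fret 15 on B1 is MIDI 35 + 15 = 50 (D3). On the A2 string (open MIDI 45), that pitch is 50 − 45 = fret 5.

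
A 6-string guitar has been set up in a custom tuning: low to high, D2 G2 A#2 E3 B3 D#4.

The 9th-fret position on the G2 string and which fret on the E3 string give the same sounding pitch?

G2 at fret 9 is G2 + 9 semitones = E3.
The open E3 string is 9 semitones above the open G2, so the same pitch on the E3 string lies at fret 9 − 9 = 0.

0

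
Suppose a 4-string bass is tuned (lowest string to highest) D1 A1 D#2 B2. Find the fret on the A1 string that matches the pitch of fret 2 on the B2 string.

Fret 2 on B2 is MIDI 47 + 2 = 49 (C#3). On the A1 string (open MIDI 33), that pitch is 49 − 33 = fret 16.

16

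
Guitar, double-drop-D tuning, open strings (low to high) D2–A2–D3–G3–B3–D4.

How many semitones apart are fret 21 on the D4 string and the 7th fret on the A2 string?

D4 at fret 21 → B5 (MIDI 83); A2 at fret 7 → E3 (MIDI 52).
83 − 52 = 31, so the two pitches are 31 semitones apart, with B5 the higher.

31 semitones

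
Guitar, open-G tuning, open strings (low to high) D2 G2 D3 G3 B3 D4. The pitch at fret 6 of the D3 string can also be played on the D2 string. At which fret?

Fret 6 on D3 is MIDI 50 + 6 = 56 (G#3). On the D2 string (open MIDI 38), that pitch is 56 − 38 = fret 18.

18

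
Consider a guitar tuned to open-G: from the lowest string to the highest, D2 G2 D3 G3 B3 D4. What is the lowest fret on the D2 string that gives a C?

From D2, count semitones up the chromatic scale until reaching C: D–D#–E–F–…–A#–B–C — 10 steps.

10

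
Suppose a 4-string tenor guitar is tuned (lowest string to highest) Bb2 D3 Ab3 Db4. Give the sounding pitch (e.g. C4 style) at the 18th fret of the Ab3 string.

D5

The open Ab3 string plus 18 semitones: Ab–A–Bb–B–…–C–Db–D.
The walk passes from B into C 2 times, so the octave number goes from 3 to 5.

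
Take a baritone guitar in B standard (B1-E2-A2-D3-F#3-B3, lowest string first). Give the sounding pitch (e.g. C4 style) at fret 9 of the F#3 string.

F#3 is MIDI 54. Adding 9 gives 63, which is D#4.
(Equivalently spelled Eb4.)

D#4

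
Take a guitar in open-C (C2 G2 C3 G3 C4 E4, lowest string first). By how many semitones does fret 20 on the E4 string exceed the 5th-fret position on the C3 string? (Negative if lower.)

E4 at fret 20 → C6 (MIDI 84); C3 at fret 5 → F3 (MIDI 53).
84 − 53 = 31, so the two pitches are 31 semitones apart.

31 semitones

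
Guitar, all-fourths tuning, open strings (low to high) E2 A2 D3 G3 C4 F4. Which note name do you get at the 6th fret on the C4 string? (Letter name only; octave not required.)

F#

The open C4 string plus 6 semitones: C–C#–D–D#–E–F–F#.
(Equivalently spelled Gb.)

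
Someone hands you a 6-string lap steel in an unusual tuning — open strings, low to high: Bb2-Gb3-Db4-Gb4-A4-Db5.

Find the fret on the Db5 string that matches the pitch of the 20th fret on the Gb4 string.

13

Gb4 at fret 20 is Gb4 + 20 semitones = D6.
The open Db5 string is 7 semitones above the open Gb4, so the same pitch on the Db5 string lies at fret 20 − 7 = 13.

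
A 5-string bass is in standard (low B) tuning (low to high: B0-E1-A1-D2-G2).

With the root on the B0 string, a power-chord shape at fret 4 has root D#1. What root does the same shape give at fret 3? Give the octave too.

D1

Moving from fret 4 to fret 3 shifts the root by -1 semitone.
D#1 down 1 semitone is D1.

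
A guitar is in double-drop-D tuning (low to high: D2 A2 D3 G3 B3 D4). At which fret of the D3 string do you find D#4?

D#4 is 13 semitones above the open D3 (D–D#–E–F–…–C#–D–D#), so it sits at fret 13.

13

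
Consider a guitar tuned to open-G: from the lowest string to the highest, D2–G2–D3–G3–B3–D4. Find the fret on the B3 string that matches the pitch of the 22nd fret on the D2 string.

D2 at fret 22 is D2 + 22 semitones = C4.
The open B3 string is 21 semitones above the open D2, so the same pitch on the B3 string lies at fret 22 − 21 = 1.

1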